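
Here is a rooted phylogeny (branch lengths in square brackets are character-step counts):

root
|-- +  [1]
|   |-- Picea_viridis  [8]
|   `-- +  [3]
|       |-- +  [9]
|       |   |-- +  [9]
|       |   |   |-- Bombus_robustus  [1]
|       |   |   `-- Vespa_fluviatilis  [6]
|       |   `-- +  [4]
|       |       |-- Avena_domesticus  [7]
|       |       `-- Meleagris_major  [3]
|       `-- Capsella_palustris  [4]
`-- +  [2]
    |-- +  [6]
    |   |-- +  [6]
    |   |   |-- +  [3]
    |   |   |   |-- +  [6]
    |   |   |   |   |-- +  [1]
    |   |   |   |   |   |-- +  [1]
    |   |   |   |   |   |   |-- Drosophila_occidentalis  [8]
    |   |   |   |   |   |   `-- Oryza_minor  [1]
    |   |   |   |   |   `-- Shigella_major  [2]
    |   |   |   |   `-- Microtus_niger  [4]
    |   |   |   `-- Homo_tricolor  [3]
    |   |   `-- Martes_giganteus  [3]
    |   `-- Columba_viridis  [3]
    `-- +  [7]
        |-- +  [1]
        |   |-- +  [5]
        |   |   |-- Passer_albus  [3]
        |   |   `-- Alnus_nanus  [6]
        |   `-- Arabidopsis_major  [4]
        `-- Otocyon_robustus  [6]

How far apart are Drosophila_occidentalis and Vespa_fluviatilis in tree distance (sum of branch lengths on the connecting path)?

The path runs Drosophila_occidentalis → … → MRCA → … → Vespa_fluviatilis; the MRCA is the root of the tree.
Branch lengths along that path: 8 + 1 + 1 + 6 + 3 + 6 + 6 + 2 + 1 + 3 + 9 + 9 + 6 = 61.

61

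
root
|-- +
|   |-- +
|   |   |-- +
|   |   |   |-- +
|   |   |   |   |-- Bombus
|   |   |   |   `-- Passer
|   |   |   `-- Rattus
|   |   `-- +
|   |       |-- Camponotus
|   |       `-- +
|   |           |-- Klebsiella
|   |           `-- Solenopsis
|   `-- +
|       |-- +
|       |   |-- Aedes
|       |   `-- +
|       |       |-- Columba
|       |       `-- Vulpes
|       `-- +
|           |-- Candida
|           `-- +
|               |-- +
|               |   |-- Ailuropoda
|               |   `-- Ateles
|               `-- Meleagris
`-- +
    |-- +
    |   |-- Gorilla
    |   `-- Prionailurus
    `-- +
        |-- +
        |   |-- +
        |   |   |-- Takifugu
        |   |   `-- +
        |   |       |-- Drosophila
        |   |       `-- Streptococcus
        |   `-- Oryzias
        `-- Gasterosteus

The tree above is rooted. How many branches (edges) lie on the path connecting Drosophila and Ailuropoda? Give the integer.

The MRCA of Drosophila and Ailuropoda is the root of the tree.
From Drosophila up to that node: 6 branches. From Ailuropoda up to the same node: 6 branches. Total: 6 + 6 = 12.

12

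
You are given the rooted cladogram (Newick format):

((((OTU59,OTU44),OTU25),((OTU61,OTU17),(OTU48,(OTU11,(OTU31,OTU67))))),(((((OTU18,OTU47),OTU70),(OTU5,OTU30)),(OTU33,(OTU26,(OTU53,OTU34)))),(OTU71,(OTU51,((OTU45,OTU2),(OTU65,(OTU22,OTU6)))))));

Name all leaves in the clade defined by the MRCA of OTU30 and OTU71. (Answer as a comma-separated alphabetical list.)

Tracing OTU30: it sits inside (OTU5,OTU30).
Tracing OTU71: it sits inside (OTU71,(OTU51,((OTU45,OTU2),(OTU65,(OTU22,OTU6))))).
The smallest clade enclosing both is (((((OTU18,OTU47),OTU70),(OTU5,OTU30)),(OTU33,(OTU26,(OTU53,OTU34)))),(OTU71,(OTU51,((OTU45,OTU2),(OTU65,(OTU22,OTU6)))))); the answer is its 16 terminal taxa in alphabetical order.

OTU18, OTU2, OTU22, OTU26, OTU30, OTU33, OTU34, OTU45, OTU47, OTU5, OTU51, OTU53, OTU6, OTU65, OTU70, OTU71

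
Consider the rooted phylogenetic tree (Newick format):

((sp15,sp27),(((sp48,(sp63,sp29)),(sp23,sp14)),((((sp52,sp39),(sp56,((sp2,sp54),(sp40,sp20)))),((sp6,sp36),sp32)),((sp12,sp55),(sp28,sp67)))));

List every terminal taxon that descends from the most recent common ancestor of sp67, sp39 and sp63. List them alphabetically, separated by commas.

sp12, sp14, sp2, sp20, sp23, sp28, sp29, sp32, sp36, sp39, sp40, sp48, sp52, sp54, sp55, sp56, sp6, sp63, sp67

Tracing sp67: it sits inside (sp28,sp67).
Tracing sp39: it sits inside (sp52,sp39).
Tracing sp63: it sits inside (sp63,sp29).
The smallest clade enclosing all 3 is (((sp48,(sp63,sp29)),(sp23,sp14)),((((sp52,sp39),(sp56,((sp2,sp54),(sp40,sp20)))),((sp6,sp36),sp32)),((sp12,sp55),(sp28,sp67)))); the answer is its 19 terminal taxa in alphabetical order.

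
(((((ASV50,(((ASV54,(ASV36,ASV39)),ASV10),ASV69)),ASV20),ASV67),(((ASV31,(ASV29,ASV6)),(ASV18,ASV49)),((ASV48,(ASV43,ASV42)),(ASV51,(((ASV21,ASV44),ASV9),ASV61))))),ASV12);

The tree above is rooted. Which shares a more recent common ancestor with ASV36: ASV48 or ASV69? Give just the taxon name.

ASV69

The MRCA of ASV36 and ASV69 subtends (((ASV54,(ASV36,ASV39)),ASV10),ASV69) (5 taxa).
The MRCA of ASV36 and ASV48 subtends ((((ASV50,(((ASV54,(ASV36,ASV39)),ASV10),ASV69)),ASV20),ASV67),(((ASV31,(ASV29,ASV6)),(ASV18,ASV49)),((ASV48,(ASV43,ASV42)),(ASV51,(((ASV21,ASV44),ASV9),ASV61))))) (21 taxa).
The first is nested inside the second, so ASV36 shares a more recent common ancestor with ASV69.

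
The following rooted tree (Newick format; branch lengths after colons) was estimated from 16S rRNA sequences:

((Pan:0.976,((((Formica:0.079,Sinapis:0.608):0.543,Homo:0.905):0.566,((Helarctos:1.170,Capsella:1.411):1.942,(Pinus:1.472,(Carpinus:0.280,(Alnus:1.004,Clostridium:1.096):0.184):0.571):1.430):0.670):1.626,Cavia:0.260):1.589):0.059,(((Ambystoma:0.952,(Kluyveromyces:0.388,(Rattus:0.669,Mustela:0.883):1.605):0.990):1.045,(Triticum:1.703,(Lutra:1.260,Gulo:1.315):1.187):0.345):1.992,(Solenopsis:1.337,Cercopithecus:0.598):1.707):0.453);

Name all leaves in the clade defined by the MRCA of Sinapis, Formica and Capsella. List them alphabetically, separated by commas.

Tracing Sinapis: it sits inside (Formica,Sinapis).
Tracing Formica: it sits inside (Formica,Sinapis).
Tracing Capsella: it sits inside (Helarctos,Capsella).
The smallest clade enclosing all 3 is (((Formica,Sinapis),Homo),((Helarctos,Capsella),(Pinus,(Carpinus,(Alnus,Clostridium))))); the answer is its 9 terminal taxa in alphabetical order.

Alnus, Capsella, Carpinus, Clostridium, Formica, Helarctos, Homo, Pinus, Sinapis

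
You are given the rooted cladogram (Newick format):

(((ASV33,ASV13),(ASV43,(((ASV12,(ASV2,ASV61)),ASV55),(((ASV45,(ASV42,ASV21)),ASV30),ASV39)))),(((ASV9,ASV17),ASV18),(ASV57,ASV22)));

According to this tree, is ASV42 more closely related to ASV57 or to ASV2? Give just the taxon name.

The MRCA of ASV42 and ASV2 subtends (((ASV12,(ASV2,ASV61)),ASV55),(((ASV45,(ASV42,ASV21)),ASV30),ASV39)) (9 taxa).
The MRCA of ASV42 and ASV57 is the root, subtending the entire tree (17 taxa).
The first is nested inside the second, so ASV42 shares a more recent common ancestor with ASV2.

ASV2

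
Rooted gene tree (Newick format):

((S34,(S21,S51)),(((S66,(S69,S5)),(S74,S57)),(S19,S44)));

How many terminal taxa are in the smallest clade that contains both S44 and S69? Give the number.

7

The MRCA of S44 and S69 is the node subtending (((S66,(S69,S5)),(S74,S57)),(S19,S44)).
That clade contains 7 terminal taxa: S19, S44, S5, S57, S66, S69, S74.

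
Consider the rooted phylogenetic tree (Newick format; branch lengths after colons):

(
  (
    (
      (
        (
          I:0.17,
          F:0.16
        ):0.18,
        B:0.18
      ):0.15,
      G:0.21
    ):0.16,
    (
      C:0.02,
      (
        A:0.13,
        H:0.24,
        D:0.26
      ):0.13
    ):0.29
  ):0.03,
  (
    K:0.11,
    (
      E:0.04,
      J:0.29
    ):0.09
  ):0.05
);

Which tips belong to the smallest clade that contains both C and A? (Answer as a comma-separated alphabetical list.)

A, C, D, H

Tracing C: it sits inside (C,(A,H,D)).
Tracing A: it sits inside (A,H,D).
The smallest clade enclosing both is (C,(A,H,D)); the answer is its 4 terminal taxa in alphabetical order.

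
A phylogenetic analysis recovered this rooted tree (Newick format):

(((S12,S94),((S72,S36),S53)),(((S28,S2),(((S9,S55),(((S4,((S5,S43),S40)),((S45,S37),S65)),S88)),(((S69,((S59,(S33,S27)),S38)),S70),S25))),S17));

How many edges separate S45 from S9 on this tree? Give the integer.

7

The MRCA of S45 and S9 is the node subtending ((S9,S55),(((S4,((S5,S43),S40)),((S45,S37),S65)),S88)).
From S45 up to that node: 5 branches. From S9 up to the same node: 2 branches. Total: 5 + 2 = 7.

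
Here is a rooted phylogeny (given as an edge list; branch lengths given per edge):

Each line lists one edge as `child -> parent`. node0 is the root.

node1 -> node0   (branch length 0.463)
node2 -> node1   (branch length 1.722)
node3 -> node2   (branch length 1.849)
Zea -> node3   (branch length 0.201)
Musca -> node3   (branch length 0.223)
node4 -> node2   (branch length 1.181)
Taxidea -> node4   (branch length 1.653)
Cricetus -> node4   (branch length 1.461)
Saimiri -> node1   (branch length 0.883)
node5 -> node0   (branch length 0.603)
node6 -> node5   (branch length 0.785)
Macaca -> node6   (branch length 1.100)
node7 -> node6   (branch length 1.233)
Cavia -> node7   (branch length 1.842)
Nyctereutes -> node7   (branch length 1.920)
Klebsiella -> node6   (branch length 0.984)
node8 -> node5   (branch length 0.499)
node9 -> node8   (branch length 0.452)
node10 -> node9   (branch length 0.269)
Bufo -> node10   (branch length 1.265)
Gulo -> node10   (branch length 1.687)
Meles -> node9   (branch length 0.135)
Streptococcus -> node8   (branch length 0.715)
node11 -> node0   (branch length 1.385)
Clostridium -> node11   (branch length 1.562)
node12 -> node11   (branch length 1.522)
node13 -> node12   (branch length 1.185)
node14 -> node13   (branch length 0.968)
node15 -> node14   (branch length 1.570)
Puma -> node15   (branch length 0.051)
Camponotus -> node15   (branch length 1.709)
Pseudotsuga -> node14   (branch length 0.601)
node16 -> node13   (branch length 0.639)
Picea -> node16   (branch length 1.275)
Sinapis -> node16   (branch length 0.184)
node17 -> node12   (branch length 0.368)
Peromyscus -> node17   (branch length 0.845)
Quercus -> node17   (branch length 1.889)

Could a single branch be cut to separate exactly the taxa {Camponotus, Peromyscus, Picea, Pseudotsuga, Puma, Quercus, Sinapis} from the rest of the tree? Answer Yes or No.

Yes

The most recent common ancestor of these taxa subtends ((((Puma,Camponotus),Pseudotsuga),(Picea,Sinapis)),(Peromyscus,Quercus)).
That clade has exactly 7 tips — every listed taxon and nothing else — so the group is monophyletic.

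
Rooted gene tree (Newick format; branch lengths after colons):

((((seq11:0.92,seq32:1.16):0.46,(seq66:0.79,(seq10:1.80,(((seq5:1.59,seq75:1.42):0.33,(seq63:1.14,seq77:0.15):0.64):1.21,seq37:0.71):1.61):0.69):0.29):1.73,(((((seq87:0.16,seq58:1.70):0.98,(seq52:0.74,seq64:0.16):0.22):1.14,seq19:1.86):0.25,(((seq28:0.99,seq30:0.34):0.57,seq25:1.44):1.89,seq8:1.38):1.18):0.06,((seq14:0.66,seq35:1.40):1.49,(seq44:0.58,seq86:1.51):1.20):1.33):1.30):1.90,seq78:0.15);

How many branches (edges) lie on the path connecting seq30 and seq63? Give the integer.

13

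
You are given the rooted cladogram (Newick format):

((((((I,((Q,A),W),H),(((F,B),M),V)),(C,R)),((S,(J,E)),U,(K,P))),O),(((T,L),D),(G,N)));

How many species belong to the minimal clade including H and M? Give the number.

The MRCA of H and M is the node subtending ((I,((Q,A),W),H),(((F,B),M),V)).
That clade contains 9 terminal taxa: A, B, F, H, I, M, Q, V, W.

9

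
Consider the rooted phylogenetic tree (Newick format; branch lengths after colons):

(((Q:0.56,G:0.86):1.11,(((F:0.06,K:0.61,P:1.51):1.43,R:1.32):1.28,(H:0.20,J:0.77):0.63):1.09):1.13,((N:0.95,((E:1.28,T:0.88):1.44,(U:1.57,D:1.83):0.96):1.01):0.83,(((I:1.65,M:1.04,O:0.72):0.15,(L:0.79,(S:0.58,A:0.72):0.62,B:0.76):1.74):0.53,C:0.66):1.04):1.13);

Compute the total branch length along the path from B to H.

8.25

The path runs B → … → MRCA → … → H; the MRCA is the root of the tree.
Branch lengths along that path: 0.76 + 1.74 + 0.53 + 1.04 + 1.13 + 1.13 + 1.09 + 0.63 + 0.20 = 8.25.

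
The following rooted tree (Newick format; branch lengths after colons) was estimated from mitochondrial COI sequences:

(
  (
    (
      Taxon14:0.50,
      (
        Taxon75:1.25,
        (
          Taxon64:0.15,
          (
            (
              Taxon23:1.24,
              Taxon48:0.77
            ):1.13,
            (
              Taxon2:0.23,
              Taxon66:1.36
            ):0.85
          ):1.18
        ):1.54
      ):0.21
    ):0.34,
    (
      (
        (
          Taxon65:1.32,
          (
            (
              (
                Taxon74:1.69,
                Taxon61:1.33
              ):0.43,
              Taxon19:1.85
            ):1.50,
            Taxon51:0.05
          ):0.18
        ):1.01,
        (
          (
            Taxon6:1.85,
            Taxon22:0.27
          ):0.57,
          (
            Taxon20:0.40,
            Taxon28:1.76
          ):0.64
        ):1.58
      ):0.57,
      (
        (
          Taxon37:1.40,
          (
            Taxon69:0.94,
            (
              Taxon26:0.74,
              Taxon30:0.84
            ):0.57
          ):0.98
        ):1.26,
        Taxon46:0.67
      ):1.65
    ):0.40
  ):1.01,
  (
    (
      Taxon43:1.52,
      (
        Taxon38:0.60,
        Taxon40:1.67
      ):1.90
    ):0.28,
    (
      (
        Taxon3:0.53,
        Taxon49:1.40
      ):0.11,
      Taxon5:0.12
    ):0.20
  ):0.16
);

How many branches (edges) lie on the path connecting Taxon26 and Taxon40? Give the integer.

The MRCA of Taxon26 and Taxon40 is the root of the tree.
From Taxon26 up to that node: 7 branches. From Taxon40 up to the same node: 4 branches. Total: 7 + 4 = 11.

11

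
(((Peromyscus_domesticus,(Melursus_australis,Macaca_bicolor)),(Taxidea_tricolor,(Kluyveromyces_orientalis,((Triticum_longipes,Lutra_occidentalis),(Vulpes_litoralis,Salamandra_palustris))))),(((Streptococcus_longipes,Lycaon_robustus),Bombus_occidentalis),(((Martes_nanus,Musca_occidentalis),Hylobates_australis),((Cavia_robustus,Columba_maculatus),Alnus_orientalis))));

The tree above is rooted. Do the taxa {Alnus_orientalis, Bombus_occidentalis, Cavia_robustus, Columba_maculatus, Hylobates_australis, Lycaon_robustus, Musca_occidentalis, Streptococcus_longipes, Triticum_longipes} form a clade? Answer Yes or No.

No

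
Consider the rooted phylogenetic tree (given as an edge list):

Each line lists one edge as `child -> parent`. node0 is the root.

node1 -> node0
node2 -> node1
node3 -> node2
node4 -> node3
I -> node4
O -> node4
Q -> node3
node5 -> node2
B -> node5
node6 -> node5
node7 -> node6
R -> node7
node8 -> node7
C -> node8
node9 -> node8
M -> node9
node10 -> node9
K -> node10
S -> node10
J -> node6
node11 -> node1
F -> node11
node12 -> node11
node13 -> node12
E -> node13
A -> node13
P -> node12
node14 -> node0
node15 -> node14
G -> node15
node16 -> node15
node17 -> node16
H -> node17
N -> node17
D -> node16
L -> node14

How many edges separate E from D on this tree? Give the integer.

The MRCA of E and D is the root of the tree.
From E up to that node: 5 branches. From D up to the same node: 4 branches. Total: 5 + 4 = 9.

9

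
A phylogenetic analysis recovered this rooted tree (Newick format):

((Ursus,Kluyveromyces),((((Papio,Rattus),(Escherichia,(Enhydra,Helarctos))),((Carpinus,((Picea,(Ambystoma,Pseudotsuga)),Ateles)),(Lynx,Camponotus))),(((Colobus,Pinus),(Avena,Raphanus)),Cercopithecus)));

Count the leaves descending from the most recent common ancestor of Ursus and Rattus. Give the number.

19

The MRCA of Ursus and Rattus is the root, so the clade is the entire tree.
That clade contains 19 terminal taxa: Ambystoma, Ateles, Avena, Camponotus, Carpinus, Cercopithecus, Colobus, Enhydra, Escherichia, Helarctos, Kluyveromyces, Lynx, Papio, Picea, Pinus, Pseudotsuga, Raphanus, Rattus, Ursus.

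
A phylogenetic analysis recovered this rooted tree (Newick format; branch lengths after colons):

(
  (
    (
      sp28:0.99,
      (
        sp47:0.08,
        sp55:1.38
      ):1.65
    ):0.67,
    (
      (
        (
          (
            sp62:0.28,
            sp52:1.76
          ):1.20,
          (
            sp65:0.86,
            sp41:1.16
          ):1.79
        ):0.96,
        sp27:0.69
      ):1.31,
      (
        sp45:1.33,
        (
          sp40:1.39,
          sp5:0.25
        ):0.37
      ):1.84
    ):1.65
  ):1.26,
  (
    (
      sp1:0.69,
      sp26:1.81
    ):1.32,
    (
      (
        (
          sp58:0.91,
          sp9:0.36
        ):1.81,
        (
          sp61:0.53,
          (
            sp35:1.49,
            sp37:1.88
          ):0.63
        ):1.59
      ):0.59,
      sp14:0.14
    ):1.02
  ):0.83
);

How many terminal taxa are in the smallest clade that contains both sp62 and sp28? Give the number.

The MRCA of sp62 and sp28 is the node subtending ((sp28,(sp47,sp55)),((((sp62,sp52),(sp65,sp41)),sp27),(sp45,(sp40,sp5)))).
That clade contains 11 terminal taxa: sp27, sp28, sp40, sp41, sp45, sp47, sp5, sp52, sp55, sp62, sp65.

11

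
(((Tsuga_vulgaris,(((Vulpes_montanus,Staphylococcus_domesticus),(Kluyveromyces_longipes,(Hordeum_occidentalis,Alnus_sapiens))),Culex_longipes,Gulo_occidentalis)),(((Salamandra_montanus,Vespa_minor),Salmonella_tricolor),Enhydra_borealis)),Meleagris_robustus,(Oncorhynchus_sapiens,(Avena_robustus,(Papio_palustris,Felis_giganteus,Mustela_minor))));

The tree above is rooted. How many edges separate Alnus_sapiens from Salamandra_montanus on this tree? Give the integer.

10

The MRCA of Alnus_sapiens and Salamandra_montanus is the node subtending ((Tsuga_vulgaris,(((Vulpes_montanus,Staphylococcus_domesticus),(Kluyveromyces_longipes,(Hordeum_occidentalis,Alnus_sapiens))),Culex_longipes,Gulo_occidentalis)),(((Salamandra_montanus,Vespa_minor),Salmonella_tricolor),Enhydra_borealis)).
From Alnus_sapiens up to that node: 6 branches. From Salamandra_montanus up to the same node: 4 branches. Total: 6 + 4 = 10.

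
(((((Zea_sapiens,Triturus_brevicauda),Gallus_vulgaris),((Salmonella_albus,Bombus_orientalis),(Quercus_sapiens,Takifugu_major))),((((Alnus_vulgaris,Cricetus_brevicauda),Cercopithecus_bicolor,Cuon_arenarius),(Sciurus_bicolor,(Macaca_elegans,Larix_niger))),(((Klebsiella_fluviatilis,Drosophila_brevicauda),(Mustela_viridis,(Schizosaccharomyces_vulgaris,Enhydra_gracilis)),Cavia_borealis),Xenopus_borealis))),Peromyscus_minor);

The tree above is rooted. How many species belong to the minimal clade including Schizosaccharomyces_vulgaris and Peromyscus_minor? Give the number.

The MRCA of Schizosaccharomyces_vulgaris and Peromyscus_minor is the root, so the clade is the entire tree.
That clade contains 22 terminal taxa: Alnus_vulgaris, Bombus_orientalis, Cavia_borealis, Cercopithecus_bicolor, Cricetus_brevicauda, Cuon_arenarius, Drosophila_brevicauda, Enhydra_gracilis, Gallus_vulgaris, Klebsiella_fluviatilis, Larix_niger, Macaca_elegans, Mustela_viridis, Peromyscus_minor, Quercus_sapiens, Salmonella_albus, Schizosaccharomyces_vulgaris, Sciurus_bicolor, Takifugu_major, Triturus_brevicauda, Xenopus_borealis, Zea_sapiens.

22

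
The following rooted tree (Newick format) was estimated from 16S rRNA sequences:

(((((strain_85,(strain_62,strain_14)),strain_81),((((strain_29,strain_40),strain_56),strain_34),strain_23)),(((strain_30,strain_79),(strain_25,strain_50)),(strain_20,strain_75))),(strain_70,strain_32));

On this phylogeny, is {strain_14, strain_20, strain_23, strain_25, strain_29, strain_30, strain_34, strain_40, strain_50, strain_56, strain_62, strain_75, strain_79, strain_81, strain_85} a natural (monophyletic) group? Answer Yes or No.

Yes

The most recent common ancestor of these taxa subtends ((((strain_85,(strain_62,strain_14)),strain_81),((((strain_29,strain_40),strain_56),strain_34),strain_23)),(((strain_30,strain_79),(strain_25,strain_50)),(strain_20,strain_75))).
That clade has exactly 15 tips — every listed taxon and nothing else — so the group is monophyletic.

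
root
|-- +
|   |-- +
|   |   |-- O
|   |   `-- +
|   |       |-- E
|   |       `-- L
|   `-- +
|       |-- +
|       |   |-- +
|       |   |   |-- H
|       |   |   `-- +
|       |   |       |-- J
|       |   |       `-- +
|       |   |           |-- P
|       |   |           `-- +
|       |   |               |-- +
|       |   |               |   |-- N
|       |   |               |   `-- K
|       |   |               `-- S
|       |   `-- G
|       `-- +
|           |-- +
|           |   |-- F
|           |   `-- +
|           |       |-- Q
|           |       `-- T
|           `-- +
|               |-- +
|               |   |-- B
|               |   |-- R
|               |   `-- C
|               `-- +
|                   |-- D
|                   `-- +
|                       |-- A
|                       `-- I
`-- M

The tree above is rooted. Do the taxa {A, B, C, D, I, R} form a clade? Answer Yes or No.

Yes

The most recent common ancestor of these taxa subtends ((B,R,C),(D,(A,I))).
That clade has exactly 6 tips — every listed taxon and nothing else — so the group is monophyletic.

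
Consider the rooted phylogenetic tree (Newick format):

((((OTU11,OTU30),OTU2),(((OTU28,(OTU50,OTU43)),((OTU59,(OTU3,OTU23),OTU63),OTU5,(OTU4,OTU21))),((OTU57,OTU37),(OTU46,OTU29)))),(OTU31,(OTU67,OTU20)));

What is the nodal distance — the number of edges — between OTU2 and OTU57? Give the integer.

6

The MRCA of OTU2 and OTU57 is the node subtending (((OTU11,OTU30),OTU2),(((OTU28,(OTU50,OTU43)),((OTU59,(OTU3,OTU23),OTU63),OTU5,(OTU4,OTU21))),((OTU57,OTU37),(OTU46,OTU29)))).
From OTU2 up to that node: 2 branches. From OTU57 up to the same node: 4 branches. Total: 2 + 4 = 6.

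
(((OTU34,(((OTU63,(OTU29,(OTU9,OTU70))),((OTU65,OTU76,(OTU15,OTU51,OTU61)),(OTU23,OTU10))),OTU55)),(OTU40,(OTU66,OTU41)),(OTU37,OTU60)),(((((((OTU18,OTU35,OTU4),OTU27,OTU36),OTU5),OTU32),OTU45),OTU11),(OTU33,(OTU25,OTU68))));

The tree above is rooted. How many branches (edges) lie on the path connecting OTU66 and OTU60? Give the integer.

5

The MRCA of OTU66 and OTU60 is the node subtending ((OTU34,(((OTU63,(OTU29,(OTU9,OTU70))),((OTU65,OTU76,(OTU15,OTU51,OTU61)),(OTU23,OTU10))),OTU55)),(OTU40,(OTU66,OTU41)),(OTU37,OTU60)).
From OTU66 up to that node: 3 branches. From OTU60 up to the same node: 2 branches. Total: 3 + 2 = 5.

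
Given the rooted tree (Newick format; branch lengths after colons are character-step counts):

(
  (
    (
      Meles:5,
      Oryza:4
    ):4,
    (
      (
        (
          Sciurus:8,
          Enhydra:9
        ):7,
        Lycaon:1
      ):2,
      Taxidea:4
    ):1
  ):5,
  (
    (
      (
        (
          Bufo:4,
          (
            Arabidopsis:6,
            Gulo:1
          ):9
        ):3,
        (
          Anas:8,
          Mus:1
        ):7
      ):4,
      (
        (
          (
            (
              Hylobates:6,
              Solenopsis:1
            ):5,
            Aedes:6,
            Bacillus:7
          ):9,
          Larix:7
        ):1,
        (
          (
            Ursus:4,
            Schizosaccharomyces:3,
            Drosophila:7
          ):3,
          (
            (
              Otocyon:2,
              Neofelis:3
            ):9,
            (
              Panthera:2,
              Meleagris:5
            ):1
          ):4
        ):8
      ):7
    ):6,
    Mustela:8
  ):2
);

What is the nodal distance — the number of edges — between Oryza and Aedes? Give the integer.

The MRCA of Oryza and Aedes is the root of the tree.
From Oryza up to that node: 3 branches. From Aedes up to the same node: 6 branches. Total: 3 + 6 = 9.

9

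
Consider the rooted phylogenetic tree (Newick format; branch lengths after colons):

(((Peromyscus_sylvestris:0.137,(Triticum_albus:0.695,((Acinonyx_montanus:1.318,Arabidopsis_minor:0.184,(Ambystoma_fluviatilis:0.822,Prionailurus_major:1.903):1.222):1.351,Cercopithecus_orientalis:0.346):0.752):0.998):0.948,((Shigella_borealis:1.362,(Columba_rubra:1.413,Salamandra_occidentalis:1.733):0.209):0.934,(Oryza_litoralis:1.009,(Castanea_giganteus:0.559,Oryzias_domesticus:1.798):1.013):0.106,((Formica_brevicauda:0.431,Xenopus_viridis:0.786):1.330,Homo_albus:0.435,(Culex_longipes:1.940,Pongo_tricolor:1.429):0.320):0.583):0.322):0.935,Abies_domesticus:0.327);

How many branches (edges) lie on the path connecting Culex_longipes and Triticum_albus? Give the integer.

7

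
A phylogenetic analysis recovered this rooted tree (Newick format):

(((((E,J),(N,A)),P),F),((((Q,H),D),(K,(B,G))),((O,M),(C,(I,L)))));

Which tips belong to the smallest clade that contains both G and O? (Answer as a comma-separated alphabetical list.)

B, C, D, G, H, I, K, L, M, O, Q

Tracing G: it sits inside (B,G).
Tracing O: it sits inside (O,M).
The smallest clade enclosing both is ((((Q,H),D),(K,(B,G))),((O,M),(C,(I,L)))); the answer is its 11 terminal taxa in alphabetical order.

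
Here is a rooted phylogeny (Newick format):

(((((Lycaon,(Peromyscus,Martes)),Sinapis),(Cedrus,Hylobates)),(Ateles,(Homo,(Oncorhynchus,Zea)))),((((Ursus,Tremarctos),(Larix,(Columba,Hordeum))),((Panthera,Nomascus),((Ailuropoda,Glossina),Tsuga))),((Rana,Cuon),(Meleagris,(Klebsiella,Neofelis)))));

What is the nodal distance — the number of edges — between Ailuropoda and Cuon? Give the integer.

8

The MRCA of Ailuropoda and Cuon is the node subtending ((((Ursus,Tremarctos),(Larix,(Columba,Hordeum))),((Panthera,Nomascus),((Ailuropoda,Glossina),Tsuga))),((Rana,Cuon),(Meleagris,(Klebsiella,Neofelis)))).
From Ailuropoda up to that node: 5 branches. From Cuon up to the same node: 3 branches. Total: 5 + 3 = 8.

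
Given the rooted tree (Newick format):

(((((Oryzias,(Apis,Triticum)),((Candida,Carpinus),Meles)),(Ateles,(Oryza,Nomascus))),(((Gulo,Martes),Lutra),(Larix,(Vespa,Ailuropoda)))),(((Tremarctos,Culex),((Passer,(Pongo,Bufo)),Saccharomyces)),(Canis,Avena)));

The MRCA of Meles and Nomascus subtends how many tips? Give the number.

The MRCA of Meles and Nomascus is the node subtending (((Oryzias,(Apis,Triticum)),((Candida,Carpinus),Meles)),(Ateles,(Oryza,Nomascus))).
That clade contains 9 terminal taxa: Apis, Ateles, Candida, Carpinus, Meles, Nomascus, Oryza, Oryzias, Triticum.

9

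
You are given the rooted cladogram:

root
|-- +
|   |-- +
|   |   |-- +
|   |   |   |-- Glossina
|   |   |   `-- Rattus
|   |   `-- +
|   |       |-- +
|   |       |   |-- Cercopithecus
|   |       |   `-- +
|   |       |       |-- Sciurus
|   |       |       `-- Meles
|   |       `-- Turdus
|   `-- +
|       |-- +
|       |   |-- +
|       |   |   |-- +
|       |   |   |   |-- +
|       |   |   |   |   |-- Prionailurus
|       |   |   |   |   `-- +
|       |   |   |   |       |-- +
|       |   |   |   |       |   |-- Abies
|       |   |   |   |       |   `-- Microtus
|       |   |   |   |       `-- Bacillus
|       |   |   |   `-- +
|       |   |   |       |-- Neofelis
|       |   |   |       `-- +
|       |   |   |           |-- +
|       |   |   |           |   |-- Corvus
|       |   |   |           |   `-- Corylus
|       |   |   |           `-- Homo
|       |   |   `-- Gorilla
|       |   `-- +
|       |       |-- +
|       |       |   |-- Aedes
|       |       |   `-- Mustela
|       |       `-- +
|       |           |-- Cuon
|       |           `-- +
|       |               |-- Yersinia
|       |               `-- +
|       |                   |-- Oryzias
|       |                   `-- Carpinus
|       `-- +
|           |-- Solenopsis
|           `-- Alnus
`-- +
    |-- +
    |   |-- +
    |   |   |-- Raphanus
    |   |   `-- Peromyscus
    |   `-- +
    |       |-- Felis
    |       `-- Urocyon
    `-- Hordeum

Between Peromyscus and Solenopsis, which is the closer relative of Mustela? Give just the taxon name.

Solenopsis

The MRCA of Mustela and Solenopsis subtends (((((Prionailurus,((Abies,Microtus),Bacillus)),(Neofelis,((Corvus,Corylus),Homo))),Gorilla),((Aedes,Mustela),(Cuon,(Yersinia,(Oryzias,Carpinus))))),(Solenopsis,Alnus)) (17 taxa).
The MRCA of Mustela and Peromyscus is the root, subtending the entire tree (28 taxa).
The first is nested inside the second, so Mustela shares a more recent common ancestor with Solenopsis.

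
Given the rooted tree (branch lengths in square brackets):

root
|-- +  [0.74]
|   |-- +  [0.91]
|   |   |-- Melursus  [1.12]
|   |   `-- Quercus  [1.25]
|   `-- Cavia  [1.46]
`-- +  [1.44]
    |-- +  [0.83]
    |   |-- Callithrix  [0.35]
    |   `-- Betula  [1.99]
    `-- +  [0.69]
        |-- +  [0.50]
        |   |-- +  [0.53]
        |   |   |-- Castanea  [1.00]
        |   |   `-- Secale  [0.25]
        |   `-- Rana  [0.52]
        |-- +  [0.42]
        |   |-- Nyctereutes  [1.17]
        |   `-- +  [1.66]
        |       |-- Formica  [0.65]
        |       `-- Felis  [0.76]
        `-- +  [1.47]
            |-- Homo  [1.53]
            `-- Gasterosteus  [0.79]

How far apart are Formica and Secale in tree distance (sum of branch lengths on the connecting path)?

The path runs Formica → … → MRCA → … → Secale; the MRCA is the node subtending (((Castanea,Secale),Rana),(Nyctereutes,(Formica,Felis)),(Homo,Gasterosteus)).
Branch lengths along that path: 0.65 + 1.66 + 0.42 + 0.50 + 0.53 + 0.25 = 4.01.

4.01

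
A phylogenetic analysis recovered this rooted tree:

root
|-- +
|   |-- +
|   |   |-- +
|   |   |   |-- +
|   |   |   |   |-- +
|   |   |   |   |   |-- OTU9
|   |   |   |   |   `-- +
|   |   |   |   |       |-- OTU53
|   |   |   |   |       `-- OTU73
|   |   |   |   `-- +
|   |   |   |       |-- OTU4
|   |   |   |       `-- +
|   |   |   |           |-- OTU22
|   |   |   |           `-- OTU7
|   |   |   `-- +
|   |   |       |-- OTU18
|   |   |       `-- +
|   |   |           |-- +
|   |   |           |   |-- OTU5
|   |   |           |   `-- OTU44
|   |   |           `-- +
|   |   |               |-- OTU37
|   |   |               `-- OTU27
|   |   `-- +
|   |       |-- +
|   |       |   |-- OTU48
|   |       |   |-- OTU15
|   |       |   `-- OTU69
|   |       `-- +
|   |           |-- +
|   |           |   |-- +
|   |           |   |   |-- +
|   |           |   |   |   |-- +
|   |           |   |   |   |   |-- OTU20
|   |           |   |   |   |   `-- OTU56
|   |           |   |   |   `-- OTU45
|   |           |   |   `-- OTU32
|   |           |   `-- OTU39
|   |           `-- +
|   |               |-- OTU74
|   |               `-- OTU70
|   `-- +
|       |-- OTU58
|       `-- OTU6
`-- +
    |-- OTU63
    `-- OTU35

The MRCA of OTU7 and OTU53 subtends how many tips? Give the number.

6

The MRCA of OTU7 and OTU53 is the node subtending ((OTU9,(OTU53,OTU73)),(OTU4,(OTU22,OTU7))).
That clade contains 6 terminal taxa: OTU22, OTU4, OTU53, OTU7, OTU73, OTU9.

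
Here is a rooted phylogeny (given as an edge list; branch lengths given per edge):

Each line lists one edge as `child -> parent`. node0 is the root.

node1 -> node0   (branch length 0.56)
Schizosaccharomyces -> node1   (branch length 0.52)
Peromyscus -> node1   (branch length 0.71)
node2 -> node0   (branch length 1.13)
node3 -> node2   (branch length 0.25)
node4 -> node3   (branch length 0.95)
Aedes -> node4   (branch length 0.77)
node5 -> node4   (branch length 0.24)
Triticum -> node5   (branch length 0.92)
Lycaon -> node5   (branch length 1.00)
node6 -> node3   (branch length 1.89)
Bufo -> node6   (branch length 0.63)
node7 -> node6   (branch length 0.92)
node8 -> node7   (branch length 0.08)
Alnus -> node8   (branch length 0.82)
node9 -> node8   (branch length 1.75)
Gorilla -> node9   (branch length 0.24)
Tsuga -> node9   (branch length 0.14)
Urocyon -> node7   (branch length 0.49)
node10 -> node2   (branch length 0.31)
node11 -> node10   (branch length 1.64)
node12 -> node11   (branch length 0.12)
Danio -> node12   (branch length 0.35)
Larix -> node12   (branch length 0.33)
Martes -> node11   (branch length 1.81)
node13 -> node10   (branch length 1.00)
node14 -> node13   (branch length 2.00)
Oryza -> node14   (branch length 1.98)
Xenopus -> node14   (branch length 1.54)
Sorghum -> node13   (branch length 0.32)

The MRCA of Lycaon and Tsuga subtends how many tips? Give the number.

8

The MRCA of Lycaon and Tsuga is the node subtending ((Aedes,(Triticum,Lycaon)),(Bufo,((Alnus,(Gorilla,Tsuga)),Urocyon))).
That clade contains 8 terminal taxa: Aedes, Alnus, Bufo, Gorilla, Lycaon, Triticum, Tsuga, Urocyon.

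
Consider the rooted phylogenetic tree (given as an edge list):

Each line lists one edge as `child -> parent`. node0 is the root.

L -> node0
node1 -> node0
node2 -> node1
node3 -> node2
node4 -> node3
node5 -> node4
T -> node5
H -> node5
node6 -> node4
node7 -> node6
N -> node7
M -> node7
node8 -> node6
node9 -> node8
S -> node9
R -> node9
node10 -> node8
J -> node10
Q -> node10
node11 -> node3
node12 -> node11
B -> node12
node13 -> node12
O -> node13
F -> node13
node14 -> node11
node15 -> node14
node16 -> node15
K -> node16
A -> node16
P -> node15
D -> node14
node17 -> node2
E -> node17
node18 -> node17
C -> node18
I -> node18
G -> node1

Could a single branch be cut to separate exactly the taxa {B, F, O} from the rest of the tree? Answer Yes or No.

The most recent common ancestor of these taxa subtends (B,(O,F)).
That clade has exactly 3 tips — every listed taxon and nothing else — so the group is monophyletic.

Yes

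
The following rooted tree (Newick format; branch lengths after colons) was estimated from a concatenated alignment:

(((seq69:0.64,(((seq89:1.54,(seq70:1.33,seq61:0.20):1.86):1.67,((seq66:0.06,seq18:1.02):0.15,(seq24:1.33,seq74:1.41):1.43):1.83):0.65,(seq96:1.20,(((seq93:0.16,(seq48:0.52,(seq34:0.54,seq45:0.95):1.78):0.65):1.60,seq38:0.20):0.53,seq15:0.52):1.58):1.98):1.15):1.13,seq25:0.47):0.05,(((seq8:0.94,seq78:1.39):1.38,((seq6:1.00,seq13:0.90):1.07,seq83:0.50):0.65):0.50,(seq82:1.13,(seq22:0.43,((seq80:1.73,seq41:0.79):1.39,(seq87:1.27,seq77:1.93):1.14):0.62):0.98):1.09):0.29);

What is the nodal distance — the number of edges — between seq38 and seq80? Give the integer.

13

The MRCA of seq38 and seq80 is the root of the tree.
From seq38 up to that node: 7 branches. From seq80 up to the same node: 6 branches. Total: 7 + 6 = 13.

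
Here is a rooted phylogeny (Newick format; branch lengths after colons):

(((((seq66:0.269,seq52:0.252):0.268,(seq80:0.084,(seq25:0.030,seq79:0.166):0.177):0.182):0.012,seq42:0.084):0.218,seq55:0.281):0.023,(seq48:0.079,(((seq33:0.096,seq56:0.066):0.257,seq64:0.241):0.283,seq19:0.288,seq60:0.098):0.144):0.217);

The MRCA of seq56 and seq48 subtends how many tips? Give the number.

The MRCA of seq56 and seq48 is the node subtending (seq48,(((seq33,seq56),seq64),seq19,seq60)).
That clade contains 6 terminal taxa: seq19, seq33, seq48, seq56, seq60, seq64.

6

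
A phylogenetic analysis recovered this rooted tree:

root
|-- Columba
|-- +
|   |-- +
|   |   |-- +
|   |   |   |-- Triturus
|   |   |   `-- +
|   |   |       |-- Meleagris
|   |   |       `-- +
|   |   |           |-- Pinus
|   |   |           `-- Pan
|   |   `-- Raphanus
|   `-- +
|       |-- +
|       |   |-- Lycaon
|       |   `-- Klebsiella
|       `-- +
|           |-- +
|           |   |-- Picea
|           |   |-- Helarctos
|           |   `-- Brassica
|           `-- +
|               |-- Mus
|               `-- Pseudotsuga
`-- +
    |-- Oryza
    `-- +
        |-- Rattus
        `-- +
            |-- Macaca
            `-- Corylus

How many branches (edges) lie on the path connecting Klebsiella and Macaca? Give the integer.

8

The MRCA of Klebsiella and Macaca is the root of the tree.
From Klebsiella up to that node: 4 branches. From Macaca up to the same node: 4 branches. Total: 4 + 4 = 8.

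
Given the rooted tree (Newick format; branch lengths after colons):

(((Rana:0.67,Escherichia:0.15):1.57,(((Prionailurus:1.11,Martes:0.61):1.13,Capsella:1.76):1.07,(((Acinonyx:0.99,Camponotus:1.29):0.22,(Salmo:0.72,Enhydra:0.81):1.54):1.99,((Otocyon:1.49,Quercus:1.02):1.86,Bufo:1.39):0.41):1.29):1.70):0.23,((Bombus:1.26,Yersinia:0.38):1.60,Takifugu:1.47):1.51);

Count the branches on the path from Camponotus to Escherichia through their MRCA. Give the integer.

7

The MRCA of Camponotus and Escherichia is the node subtending ((Rana,Escherichia),(((Prionailurus,Martes),Capsella),(((Acinonyx,Camponotus),(Salmo,Enhydra)),((Otocyon,Quercus),Bufo)))).
From Camponotus up to that node: 5 branches. From Escherichia up to the same node: 2 branches. Total: 5 + 2 = 7.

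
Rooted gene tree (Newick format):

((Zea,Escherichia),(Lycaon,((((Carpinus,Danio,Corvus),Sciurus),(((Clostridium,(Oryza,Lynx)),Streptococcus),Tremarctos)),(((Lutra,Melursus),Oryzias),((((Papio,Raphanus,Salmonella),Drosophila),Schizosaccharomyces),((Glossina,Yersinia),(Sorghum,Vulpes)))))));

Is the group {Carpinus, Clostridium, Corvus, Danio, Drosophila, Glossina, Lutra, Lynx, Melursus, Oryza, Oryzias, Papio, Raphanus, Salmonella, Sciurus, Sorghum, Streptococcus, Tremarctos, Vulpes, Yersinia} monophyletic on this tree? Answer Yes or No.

The MRCA of the listed taxa subtends ((((Carpinus,Danio,Corvus),Sciurus),(((Clostridium,(Oryza,Lynx)),Streptococcus),Tremarctos)),(((Lutra,Melursus),Oryzias),((((Papio,Raphanus,Salmonella),Drosophila),Schizosaccharomyces),((Glossina,Yersinia),(Sorghum,Vulpes))))).
That clade also contains Schizosaccharomyces, which is not in the proposed group, so the group is not monophyletic.

No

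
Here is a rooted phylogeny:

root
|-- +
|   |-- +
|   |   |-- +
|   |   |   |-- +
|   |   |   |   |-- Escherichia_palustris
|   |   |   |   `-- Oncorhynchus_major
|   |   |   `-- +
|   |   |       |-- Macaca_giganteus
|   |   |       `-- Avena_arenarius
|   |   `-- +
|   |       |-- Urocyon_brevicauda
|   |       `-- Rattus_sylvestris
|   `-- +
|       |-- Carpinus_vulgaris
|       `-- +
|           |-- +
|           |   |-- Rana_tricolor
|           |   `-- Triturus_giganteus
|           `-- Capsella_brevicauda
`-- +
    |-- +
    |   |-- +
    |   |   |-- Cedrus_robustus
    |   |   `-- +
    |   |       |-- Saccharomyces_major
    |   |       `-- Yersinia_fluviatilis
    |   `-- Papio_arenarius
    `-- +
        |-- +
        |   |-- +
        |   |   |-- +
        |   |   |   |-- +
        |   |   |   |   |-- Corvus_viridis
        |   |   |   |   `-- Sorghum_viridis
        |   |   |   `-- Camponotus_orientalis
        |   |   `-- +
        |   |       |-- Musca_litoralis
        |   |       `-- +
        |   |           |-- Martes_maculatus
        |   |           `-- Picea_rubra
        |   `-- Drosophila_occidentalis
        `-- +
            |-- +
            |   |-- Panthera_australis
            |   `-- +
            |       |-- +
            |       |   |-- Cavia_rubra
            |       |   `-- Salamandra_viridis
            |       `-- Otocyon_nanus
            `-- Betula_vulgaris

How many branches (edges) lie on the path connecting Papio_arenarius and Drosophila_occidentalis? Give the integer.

5

The MRCA of Papio_arenarius and Drosophila_occidentalis is the node subtending (((Cedrus_robustus,(Saccharomyces_major,Yersinia_fluviatilis)),Papio_arenarius),(((((Corvus_viridis,Sorghum_viridis),Camponotus_orientalis),(Musca_litoralis,(Martes_maculatus,Picea_rubra))),Drosophila_occidentalis),((Panthera_australis,((Cavia_rubra,Salamandra_viridis),Otocyon_nanus)),Betula_vulgaris))).
From Papio_arenarius up to that node: 2 branches. From Drosophila_occidentalis up to the same node: 3 branches. Total: 2 + 3 = 5.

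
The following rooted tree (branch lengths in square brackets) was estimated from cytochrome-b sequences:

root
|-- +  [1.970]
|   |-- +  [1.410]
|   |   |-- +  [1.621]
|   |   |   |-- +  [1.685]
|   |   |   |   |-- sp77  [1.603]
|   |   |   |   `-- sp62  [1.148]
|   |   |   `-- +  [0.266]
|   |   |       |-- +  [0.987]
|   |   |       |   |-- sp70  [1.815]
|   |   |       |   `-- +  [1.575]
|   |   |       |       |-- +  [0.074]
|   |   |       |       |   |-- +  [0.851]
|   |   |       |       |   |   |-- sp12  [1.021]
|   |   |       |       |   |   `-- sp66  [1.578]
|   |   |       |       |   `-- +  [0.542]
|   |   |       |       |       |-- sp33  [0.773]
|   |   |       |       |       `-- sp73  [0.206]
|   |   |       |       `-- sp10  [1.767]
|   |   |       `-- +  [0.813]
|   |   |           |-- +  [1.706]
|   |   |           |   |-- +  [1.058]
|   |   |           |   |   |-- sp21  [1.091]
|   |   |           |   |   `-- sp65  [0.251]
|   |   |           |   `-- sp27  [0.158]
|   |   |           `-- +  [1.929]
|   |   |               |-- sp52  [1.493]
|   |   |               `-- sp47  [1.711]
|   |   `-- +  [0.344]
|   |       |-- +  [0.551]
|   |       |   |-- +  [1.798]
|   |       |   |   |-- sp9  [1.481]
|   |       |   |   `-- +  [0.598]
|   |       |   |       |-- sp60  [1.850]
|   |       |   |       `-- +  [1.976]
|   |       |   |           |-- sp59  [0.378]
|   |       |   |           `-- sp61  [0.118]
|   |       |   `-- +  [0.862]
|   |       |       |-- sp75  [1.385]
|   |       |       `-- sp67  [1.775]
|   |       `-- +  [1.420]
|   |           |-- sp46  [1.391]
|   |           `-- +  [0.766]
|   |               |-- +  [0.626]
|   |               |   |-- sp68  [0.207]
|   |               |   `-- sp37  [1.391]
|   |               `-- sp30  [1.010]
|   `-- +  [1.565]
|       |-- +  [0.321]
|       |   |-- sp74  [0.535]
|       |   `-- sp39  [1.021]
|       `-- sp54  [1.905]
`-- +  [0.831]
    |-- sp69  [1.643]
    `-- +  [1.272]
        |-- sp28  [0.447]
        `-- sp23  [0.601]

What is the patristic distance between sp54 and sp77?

9.789

The path runs sp54 → … → MRCA → … → sp77; the MRCA is the node subtending ((((sp77,sp62),((sp70,(((sp12,sp66),(sp33,sp73)),sp10)),(((sp21,sp65),sp27),(sp52,sp47)))),(((sp9,(sp60,(sp59,sp61))),(sp75,sp67)),(sp46,((sp68,sp37),sp30)))),((sp74,sp39),sp54)).
Branch lengths along that path: 1.905 + 1.565 + 1.410 + 1.621 + 1.685 + 1.603 = 9.789.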